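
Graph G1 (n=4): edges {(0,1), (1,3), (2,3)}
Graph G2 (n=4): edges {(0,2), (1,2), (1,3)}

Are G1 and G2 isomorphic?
Yes, isomorphic

The graphs are isomorphic.
One valid mapping φ: V(G1) → V(G2): 0→0, 1→2, 2→3, 3→1

Verify φ preserves adjacency — for each edge of G1, its image is an edge of G2:
  (0,1) → (φ(0),φ(1)) = (0,2) ∈ E(G2) ✓
  (1,3) → (φ(1),φ(3)) = (1,2) ∈ E(G2) ✓
  (2,3) → (φ(2),φ(3)) = (1,3) ∈ E(G2) ✓
All 3 edges of G1 map to edges of G2, and |E(G1)| = |E(G2)| = 3, so φ is a bijection on edges as well as vertices. Hence G1 ≅ G2.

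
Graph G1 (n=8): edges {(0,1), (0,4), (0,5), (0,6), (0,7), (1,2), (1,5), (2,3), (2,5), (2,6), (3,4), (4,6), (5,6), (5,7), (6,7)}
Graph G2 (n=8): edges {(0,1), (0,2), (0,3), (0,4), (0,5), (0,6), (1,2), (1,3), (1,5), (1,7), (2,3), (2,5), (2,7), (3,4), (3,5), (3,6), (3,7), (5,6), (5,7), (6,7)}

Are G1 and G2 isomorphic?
No, not isomorphic

The graphs are NOT isomorphic.

Counting triangles (3-cliques): G1 has 8, G2 has 22.
Triangle count is an isomorphism invariant, so differing triangle counts rule out isomorphism.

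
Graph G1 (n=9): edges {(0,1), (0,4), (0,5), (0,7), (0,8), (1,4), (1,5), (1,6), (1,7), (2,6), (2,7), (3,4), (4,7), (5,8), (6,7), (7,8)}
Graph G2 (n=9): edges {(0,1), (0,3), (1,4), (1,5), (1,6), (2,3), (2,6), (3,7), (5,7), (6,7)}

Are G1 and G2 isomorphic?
No, not isomorphic

The graphs are NOT isomorphic.

Connected components of G1: 1 component(s) with vertex sets [[0, 1, 2, 3, 4, 5, 6, 7, 8]], sizes [9].
Connected components of G2: 2 component(s) with vertex sets [[8], [0, 1, 2, 3, 4, 5, 6, 7]], sizes [1, 8].
The number of connected components (and the multiset of component sizes) is an isomorphism invariant — an isomorphism maps each component of G1 bijectively onto a component of G2. Since G1 has 1 component(s) and G2 has 2, they cannot be isomorphic.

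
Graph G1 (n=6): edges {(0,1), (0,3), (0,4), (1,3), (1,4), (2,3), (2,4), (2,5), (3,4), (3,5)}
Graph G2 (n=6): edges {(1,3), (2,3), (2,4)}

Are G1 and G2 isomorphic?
No, not isomorphic

The graphs are NOT isomorphic.

Connected components of G1: 1 component(s) with vertex sets [[0, 1, 2, 3, 4, 5]], sizes [6].
Connected components of G2: 3 component(s) with vertex sets [[0], [5], [1, 2, 3, 4]], sizes [1, 1, 4].
The number of connected components (and the multiset of component sizes) is an isomorphism invariant — an isomorphism maps each component of G1 bijectively onto a component of G2. Since G1 has 1 component(s) and G2 has 3, they cannot be isomorphic.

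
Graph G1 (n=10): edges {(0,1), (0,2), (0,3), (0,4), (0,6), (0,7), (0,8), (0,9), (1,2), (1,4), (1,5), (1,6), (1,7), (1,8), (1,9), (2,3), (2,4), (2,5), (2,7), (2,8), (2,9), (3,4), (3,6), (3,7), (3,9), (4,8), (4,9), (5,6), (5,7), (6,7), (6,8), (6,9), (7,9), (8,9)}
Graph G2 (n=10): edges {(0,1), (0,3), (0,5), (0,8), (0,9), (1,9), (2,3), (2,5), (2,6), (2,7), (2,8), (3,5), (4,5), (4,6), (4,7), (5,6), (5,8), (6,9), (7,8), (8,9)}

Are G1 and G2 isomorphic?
No, not isomorphic

The graphs are NOT isomorphic.

Counting triangles (3-cliques): G1 has 52, G2 has 9.
Triangle count is an isomorphism invariant, so differing triangle counts rule out isomorphism.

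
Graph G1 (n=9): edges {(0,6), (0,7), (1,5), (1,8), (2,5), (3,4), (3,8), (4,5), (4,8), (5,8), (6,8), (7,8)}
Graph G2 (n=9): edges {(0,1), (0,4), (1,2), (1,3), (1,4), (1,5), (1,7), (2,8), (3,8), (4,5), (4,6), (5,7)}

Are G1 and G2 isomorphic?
Yes, isomorphic

The graphs are isomorphic.
One valid mapping φ: V(G1) → V(G2): 0→8, 1→0, 2→6, 3→7, 4→5, 5→4, 6→2, 7→3, 8→1

Verify φ preserves adjacency — for each edge of G1, its image is an edge of G2:
  (0,6) → (φ(0),φ(6)) = (2,8) ∈ E(G2) ✓
  (0,7) → (φ(0),φ(7)) = (3,8) ∈ E(G2) ✓
  (1,5) → (φ(1),φ(5)) = (0,4) ∈ E(G2) ✓
  (1,8) → (φ(1),φ(8)) = (0,1) ∈ E(G2) ✓
  (2,5) → (φ(2),φ(5)) = (4,6) ∈ E(G2) ✓
  (3,4) → (φ(3),φ(4)) = (5,7) ∈ E(G2) ✓
  (3,8) → (φ(3),φ(8)) = (1,7) ∈ E(G2) ✓
  (4,5) → (φ(4),φ(5)) = (4,5) ∈ E(G2) ✓
  (4,8) → (φ(4),φ(8)) = (1,5) ∈ E(G2) ✓
  (5,8) → (φ(5),φ(8)) = (1,4) ∈ E(G2) ✓
  (6,8) → (φ(6),φ(8)) = (1,2) ∈ E(G2) ✓
  (7,8) → (φ(7),φ(8)) = (1,3) ∈ E(G2) ✓
All 12 edges of G1 map to edges of G2, and |E(G1)| = |E(G2)| = 12, so φ is a bijection on edges as well as vertices. Hence G1 ≅ G2.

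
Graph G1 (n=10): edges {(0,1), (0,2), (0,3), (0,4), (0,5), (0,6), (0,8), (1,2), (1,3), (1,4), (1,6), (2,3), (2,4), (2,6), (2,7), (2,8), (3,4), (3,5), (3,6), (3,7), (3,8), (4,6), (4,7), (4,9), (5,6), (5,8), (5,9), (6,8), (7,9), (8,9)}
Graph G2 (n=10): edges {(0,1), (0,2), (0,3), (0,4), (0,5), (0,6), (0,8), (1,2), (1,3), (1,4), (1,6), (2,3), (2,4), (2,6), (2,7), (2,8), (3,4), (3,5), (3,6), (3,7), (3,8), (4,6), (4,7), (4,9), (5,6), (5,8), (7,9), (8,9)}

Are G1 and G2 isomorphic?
No, not isomorphic

The graphs are NOT isomorphic.

Counting edges: G1 has 30 edge(s); G2 has 28 edge(s).
Edge count is an isomorphism invariant (a bijection on vertices induces a bijection on edges), so differing edge counts rule out isomorphism.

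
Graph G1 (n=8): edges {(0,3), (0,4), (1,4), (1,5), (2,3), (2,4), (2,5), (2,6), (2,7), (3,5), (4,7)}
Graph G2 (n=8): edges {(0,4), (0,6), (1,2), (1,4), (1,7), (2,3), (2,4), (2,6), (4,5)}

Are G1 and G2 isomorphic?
No, not isomorphic

The graphs are NOT isomorphic.

Counting triangles (3-cliques): G1 has 2, G2 has 1.
Triangle count is an isomorphism invariant, so differing triangle counts rule out isomorphism.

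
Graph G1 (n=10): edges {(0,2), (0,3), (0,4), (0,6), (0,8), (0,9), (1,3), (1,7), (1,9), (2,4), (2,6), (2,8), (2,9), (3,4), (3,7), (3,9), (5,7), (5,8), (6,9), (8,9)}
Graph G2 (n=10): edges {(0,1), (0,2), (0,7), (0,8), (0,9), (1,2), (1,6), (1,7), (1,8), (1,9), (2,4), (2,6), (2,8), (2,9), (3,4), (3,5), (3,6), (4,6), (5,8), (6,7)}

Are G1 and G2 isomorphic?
Yes, isomorphic

The graphs are isomorphic.
One valid mapping φ: V(G1) → V(G2): 0→1, 1→4, 2→0, 3→6, 4→7, 5→5, 6→9, 7→3, 8→8, 9→2

Verify φ preserves adjacency — for each edge of G1, its image is an edge of G2:
  (0,2) → (φ(0),φ(2)) = (0,1) ∈ E(G2) ✓
  (0,3) → (φ(0),φ(3)) = (1,6) ∈ E(G2) ✓
  (0,4) → (φ(0),φ(4)) = (1,7) ∈ E(G2) ✓
  (0,6) → (φ(0),φ(6)) = (1,9) ∈ E(G2) ✓
  (0,8) → (φ(0),φ(8)) = (1,8) ∈ E(G2) ✓
  (0,9) → (φ(0),φ(9)) = (1,2) ∈ E(G2) ✓
  (1,3) → (φ(1),φ(3)) = (4,6) ∈ E(G2) ✓
  (1,7) → (φ(1),φ(7)) = (3,4) ∈ E(G2) ✓
  (1,9) → (φ(1),φ(9)) = (2,4) ∈ E(G2) ✓
  (2,4) → (φ(2),φ(4)) = (0,7) ∈ E(G2) ✓
  (2,6) → (φ(2),φ(6)) = (0,9) ∈ E(G2) ✓
  (2,8) → (φ(2),φ(8)) = (0,8) ∈ E(G2) ✓
  (2,9) → (φ(2),φ(9)) = (0,2) ∈ E(G2) ✓
  (3,4) → (φ(3),φ(4)) = (6,7) ∈ E(G2) ✓
  (3,7) → (φ(3),φ(7)) = (3,6) ∈ E(G2) ✓
  (3,9) → (φ(3),φ(9)) = (2,6) ∈ E(G2) ✓
  (5,7) → (φ(5),φ(7)) = (3,5) ∈ E(G2) ✓
  (5,8) → (φ(5),φ(8)) = (5,8) ∈ E(G2) ✓
  (6,9) → (φ(6),φ(9)) = (2,9) ∈ E(G2) ✓
  (8,9) → (φ(8),φ(9)) = (2,8) ∈ E(G2) ✓
All 20 edges of G1 map to edges of G2, and |E(G1)| = |E(G2)| = 20, so φ is a bijection on edges as well as vertices. Hence G1 ≅ G2.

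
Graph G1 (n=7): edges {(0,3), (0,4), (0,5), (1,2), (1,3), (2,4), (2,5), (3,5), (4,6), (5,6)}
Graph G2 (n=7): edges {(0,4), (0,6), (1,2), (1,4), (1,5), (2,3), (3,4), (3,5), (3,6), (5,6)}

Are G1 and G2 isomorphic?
Yes, isomorphic

The graphs are isomorphic.
One valid mapping φ: V(G1) → V(G2): 0→5, 1→0, 2→4, 3→6, 4→1, 5→3, 6→2

Verify φ preserves adjacency — for each edge of G1, its image is an edge of G2:
  (0,3) → (φ(0),φ(3)) = (5,6) ∈ E(G2) ✓
  (0,4) → (φ(0),φ(4)) = (1,5) ∈ E(G2) ✓
  (0,5) → (φ(0),φ(5)) = (3,5) ∈ E(G2) ✓
  (1,2) → (φ(1),φ(2)) = (0,4) ∈ E(G2) ✓
  (1,3) → (φ(1),φ(3)) = (0,6) ∈ E(G2) ✓
  (2,4) → (φ(2),φ(4)) = (1,4) ∈ E(G2) ✓
  (2,5) → (φ(2),φ(5)) = (3,4) ∈ E(G2) ✓
  (3,5) → (φ(3),φ(5)) = (3,6) ∈ E(G2) ✓
  (4,6) → (φ(4),φ(6)) = (1,2) ∈ E(G2) ✓
  (5,6) → (φ(5),φ(6)) = (2,3) ∈ E(G2) ✓
All 10 edges of G1 map to edges of G2, and |E(G1)| = |E(G2)| = 10, so φ is a bijection on edges as well as vertices. Hence G1 ≅ G2.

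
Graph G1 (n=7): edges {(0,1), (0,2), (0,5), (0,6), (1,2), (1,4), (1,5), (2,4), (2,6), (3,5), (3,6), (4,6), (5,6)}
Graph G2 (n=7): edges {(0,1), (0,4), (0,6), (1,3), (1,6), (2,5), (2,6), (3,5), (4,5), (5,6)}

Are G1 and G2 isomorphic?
No, not isomorphic

The graphs are NOT isomorphic.

Degrees in G1: deg(0)=4, deg(1)=4, deg(2)=4, deg(3)=2, deg(4)=3, deg(5)=4, deg(6)=5.
Sorted degree sequence of G1: [5, 4, 4, 4, 4, 3, 2].
Degrees in G2: deg(0)=3, deg(1)=3, deg(2)=2, deg(3)=2, deg(4)=2, deg(5)=4, deg(6)=4.
Sorted degree sequence of G2: [4, 4, 3, 3, 2, 2, 2].
The (sorted) degree sequence is an isomorphism invariant, so since G1 and G2 have different degree sequences they cannot be isomorphic.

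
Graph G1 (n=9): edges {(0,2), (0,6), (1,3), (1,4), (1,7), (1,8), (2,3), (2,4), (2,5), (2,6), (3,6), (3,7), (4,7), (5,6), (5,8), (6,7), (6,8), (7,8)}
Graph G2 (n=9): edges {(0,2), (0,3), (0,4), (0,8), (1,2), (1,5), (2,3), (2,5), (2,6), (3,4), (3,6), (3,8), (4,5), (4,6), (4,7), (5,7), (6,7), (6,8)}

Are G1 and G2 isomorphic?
No, not isomorphic

The graphs are NOT isomorphic.

Degrees in G1: deg(0)=2, deg(1)=4, deg(2)=5, deg(3)=4, deg(4)=3, deg(5)=3, deg(6)=6, deg(7)=5, deg(8)=4.
Sorted degree sequence of G1: [6, 5, 5, 4, 4, 4, 3, 3, 2].
Degrees in G2: deg(0)=4, deg(1)=2, deg(2)=5, deg(3)=5, deg(4)=5, deg(5)=4, deg(6)=5, deg(7)=3, deg(8)=3.
Sorted degree sequence of G2: [5, 5, 5, 5, 4, 4, 3, 3, 2].
The (sorted) degree sequence is an isomorphism invariant, so since G1 and G2 have different degree sequences they cannot be isomorphic.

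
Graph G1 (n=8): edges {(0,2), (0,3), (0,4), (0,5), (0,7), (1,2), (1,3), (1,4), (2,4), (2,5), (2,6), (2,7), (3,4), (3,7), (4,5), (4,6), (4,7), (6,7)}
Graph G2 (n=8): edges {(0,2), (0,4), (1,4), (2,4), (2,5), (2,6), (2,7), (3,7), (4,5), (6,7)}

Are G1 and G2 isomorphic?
No, not isomorphic

The graphs are NOT isomorphic.

Degrees in G1: deg(0)=5, deg(1)=3, deg(2)=6, deg(3)=4, deg(4)=7, deg(5)=3, deg(6)=3, deg(7)=5.
Sorted degree sequence of G1: [7, 6, 5, 5, 4, 3, 3, 3].
Degrees in G2: deg(0)=2, deg(1)=1, deg(2)=5, deg(3)=1, deg(4)=4, deg(5)=2, deg(6)=2, deg(7)=3.
Sorted degree sequence of G2: [5, 4, 3, 2, 2, 2, 1, 1].
The (sorted) degree sequence is an isomorphism invariant, so since G1 and G2 have different degree sequences they cannot be isomorphic.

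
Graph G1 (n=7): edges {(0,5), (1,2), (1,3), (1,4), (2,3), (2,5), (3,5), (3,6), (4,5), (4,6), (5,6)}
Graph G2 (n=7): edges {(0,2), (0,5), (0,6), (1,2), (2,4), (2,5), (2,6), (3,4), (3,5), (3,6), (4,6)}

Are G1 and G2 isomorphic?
Yes, isomorphic

The graphs are isomorphic.
One valid mapping φ: V(G1) → V(G2): 0→1, 1→3, 2→4, 3→6, 4→5, 5→2, 6→0

Verify φ preserves adjacency — for each edge of G1, its image is an edge of G2:
  (0,5) → (φ(0),φ(5)) = (1,2) ∈ E(G2) ✓
  (1,2) → (φ(1),φ(2)) = (3,4) ∈ E(G2) ✓
  (1,3) → (φ(1),φ(3)) = (3,6) ∈ E(G2) ✓
  (1,4) → (φ(1),φ(4)) = (3,5) ∈ E(G2) ✓
  (2,3) → (φ(2),φ(3)) = (4,6) ∈ E(G2) ✓
  (2,5) → (φ(2),φ(5)) = (2,4) ∈ E(G2) ✓
  (3,5) → (φ(3),φ(5)) = (2,6) ∈ E(G2) ✓
  (3,6) → (φ(3),φ(6)) = (0,6) ∈ E(G2) ✓
  (4,5) → (φ(4),φ(5)) = (2,5) ∈ E(G2) ✓
  (4,6) → (φ(4),φ(6)) = (0,5) ∈ E(G2) ✓
  (5,6) → (φ(5),φ(6)) = (0,2) ∈ E(G2) ✓
All 11 edges of G1 map to edges of G2, and |E(G1)| = |E(G2)| = 11, so φ is a bijection on edges as well as vertices. Hence G1 ≅ G2.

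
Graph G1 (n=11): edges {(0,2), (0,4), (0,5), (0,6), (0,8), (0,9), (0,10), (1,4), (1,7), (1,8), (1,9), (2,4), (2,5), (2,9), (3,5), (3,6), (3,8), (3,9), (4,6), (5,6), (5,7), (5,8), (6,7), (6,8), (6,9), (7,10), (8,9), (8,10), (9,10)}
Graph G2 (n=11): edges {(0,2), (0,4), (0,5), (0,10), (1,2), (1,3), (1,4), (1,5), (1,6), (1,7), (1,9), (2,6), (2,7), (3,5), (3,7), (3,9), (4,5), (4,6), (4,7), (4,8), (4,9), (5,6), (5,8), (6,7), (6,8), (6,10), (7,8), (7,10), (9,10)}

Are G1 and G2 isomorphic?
Yes, isomorphic

The graphs are isomorphic.
One valid mapping φ: V(G1) → V(G2): 0→1, 1→10, 2→3, 3→8, 4→9, 5→5, 6→4, 7→0, 8→6, 9→7, 10→2

Verify φ preserves adjacency — for each edge of G1, its image is an edge of G2:
  (0,2) → (φ(0),φ(2)) = (1,3) ∈ E(G2) ✓
  (0,4) → (φ(0),φ(4)) = (1,9) ∈ E(G2) ✓
  (0,5) → (φ(0),φ(5)) = (1,5) ∈ E(G2) ✓
  (0,6) → (φ(0),φ(6)) = (1,4) ∈ E(G2) ✓
  (0,8) → (φ(0),φ(8)) = (1,6) ∈ E(G2) ✓
  (0,9) → (φ(0),φ(9)) = (1,7) ∈ E(G2) ✓
  (0,10) → (φ(0),φ(10)) = (1,2) ∈ E(G2) ✓
  (1,4) → (φ(1),φ(4)) = (9,10) ∈ E(G2) ✓
  (1,7) → (φ(1),φ(7)) = (0,10) ∈ E(G2) ✓
  (1,8) → (φ(1),φ(8)) = (6,10) ∈ E(G2) ✓
  (1,9) → (φ(1),φ(9)) = (7,10) ∈ E(G2) ✓
  (2,4) → (φ(2),φ(4)) = (3,9) ∈ E(G2) ✓
  (2,5) → (φ(2),φ(5)) = (3,5) ∈ E(G2) ✓
  (2,9) → (φ(2),φ(9)) = (3,7) ∈ E(G2) ✓
  (3,5) → (φ(3),φ(5)) = (5,8) ∈ E(G2) ✓
  (3,6) → (φ(3),φ(6)) = (4,8) ∈ E(G2) ✓
  (3,8) → (φ(3),φ(8)) = (6,8) ∈ E(G2) ✓
  (3,9) → (φ(3),φ(9)) = (7,8) ∈ E(G2) ✓
  (4,6) → (φ(4),φ(6)) = (4,9) ∈ E(G2) ✓
  (5,6) → (φ(5),φ(6)) = (4,5) ∈ E(G2) ✓
  (5,7) → (φ(5),φ(7)) = (0,5) ∈ E(G2) ✓
  (5,8) → (φ(5),φ(8)) = (5,6) ∈ E(G2) ✓
  (6,7) → (φ(6),φ(7)) = (0,4) ∈ E(G2) ✓
  (6,8) → (φ(6),φ(8)) = (4,6) ∈ E(G2) ✓
  (6,9) → (φ(6),φ(9)) = (4,7) ∈ E(G2) ✓
  (7,10) → (φ(7),φ(10)) = (0,2) ∈ E(G2) ✓
  (8,9) → (φ(8),φ(9)) = (6,7) ∈ E(G2) ✓
  (8,10) → (φ(8),φ(10)) = (2,6) ∈ E(G2) ✓
  (9,10) → (φ(9),φ(10)) = (2,7) ∈ E(G2) ✓
All 29 edges of G1 map to edges of G2, and |E(G1)| = |E(G2)| = 29, so φ is a bijection on edges as well as vertices. Hence G1 ≅ G2.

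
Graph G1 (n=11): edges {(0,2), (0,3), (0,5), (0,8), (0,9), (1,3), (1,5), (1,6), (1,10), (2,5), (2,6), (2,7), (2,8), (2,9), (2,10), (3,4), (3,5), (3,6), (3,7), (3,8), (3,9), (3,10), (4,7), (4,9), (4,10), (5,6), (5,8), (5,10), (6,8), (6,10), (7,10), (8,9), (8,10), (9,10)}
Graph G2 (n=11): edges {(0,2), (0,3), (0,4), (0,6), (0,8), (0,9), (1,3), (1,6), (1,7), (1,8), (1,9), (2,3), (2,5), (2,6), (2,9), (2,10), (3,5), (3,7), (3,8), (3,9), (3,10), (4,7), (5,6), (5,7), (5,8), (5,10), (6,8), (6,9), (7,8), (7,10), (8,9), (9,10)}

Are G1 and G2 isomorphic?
No, not isomorphic

The graphs are NOT isomorphic.

Degrees in G1: deg(0)=5, deg(1)=4, deg(2)=7, deg(3)=9, deg(4)=4, deg(5)=7, deg(6)=6, deg(7)=4, deg(8)=7, deg(9)=6, deg(10)=9.
Sorted degree sequence of G1: [9, 9, 7, 7, 7, 6, 6, 5, 4, 4, 4].
Degrees in G2: deg(0)=6, deg(1)=5, deg(2)=6, deg(3)=8, deg(4)=2, deg(5)=6, deg(6)=6, deg(7)=6, deg(8)=7, deg(9)=7, deg(10)=5.
Sorted degree sequence of G2: [8, 7, 7, 6, 6, 6, 6, 6, 5, 5, 2].
The (sorted) degree sequence is an isomorphism invariant, so since G1 and G2 have different degree sequences they cannot be isomorphic.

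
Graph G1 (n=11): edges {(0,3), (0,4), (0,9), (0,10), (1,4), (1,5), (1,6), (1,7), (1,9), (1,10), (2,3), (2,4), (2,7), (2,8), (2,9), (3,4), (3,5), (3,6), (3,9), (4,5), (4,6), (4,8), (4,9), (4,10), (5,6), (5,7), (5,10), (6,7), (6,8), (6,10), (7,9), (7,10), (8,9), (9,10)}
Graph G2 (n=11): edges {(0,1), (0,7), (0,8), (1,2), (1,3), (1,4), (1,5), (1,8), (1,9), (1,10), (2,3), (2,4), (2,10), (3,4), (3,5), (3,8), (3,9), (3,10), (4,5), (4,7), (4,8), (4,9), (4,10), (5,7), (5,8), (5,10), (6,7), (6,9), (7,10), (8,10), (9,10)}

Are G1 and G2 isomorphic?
No, not isomorphic

The graphs are NOT isomorphic.

Counting triangles (3-cliques): G1 has 38, G2 has 36.
Triangle count is an isomorphism invariant, so differing triangle counts rule out isomorphism.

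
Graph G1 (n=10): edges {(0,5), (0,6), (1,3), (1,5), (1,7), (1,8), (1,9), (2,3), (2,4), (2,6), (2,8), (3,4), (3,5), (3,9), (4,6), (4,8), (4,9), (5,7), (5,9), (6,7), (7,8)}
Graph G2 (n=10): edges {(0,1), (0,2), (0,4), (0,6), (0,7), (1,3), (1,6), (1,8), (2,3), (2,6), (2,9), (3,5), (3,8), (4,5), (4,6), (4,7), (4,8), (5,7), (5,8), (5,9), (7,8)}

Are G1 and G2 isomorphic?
Yes, isomorphic

The graphs are isomorphic.
One valid mapping φ: V(G1) → V(G2): 0→9, 1→8, 2→6, 3→4, 4→0, 5→5, 6→2, 7→3, 8→1, 9→7

Verify φ preserves adjacency — for each edge of G1, its image is an edge of G2:
  (0,5) → (φ(0),φ(5)) = (5,9) ∈ E(G2) ✓
  (0,6) → (φ(0),φ(6)) = (2,9) ∈ E(G2) ✓
  (1,3) → (φ(1),φ(3)) = (4,8) ∈ E(G2) ✓
  (1,5) → (φ(1),φ(5)) = (5,8) ∈ E(G2) ✓
  (1,7) → (φ(1),φ(7)) = (3,8) ∈ E(G2) ✓
  (1,8) → (φ(1),φ(8)) = (1,8) ∈ E(G2) ✓
  (1,9) → (φ(1),φ(9)) = (7,8) ∈ E(G2) ✓
  (2,3) → (φ(2),φ(3)) = (4,6) ∈ E(G2) ✓
  (2,4) → (φ(2),φ(4)) = (0,6) ∈ E(G2) ✓
  (2,6) → (φ(2),φ(6)) = (2,6) ∈ E(G2) ✓
  (2,8) → (φ(2),φ(8)) = (1,6) ∈ E(G2) ✓
  (3,4) → (φ(3),φ(4)) = (0,4) ∈ E(G2) ✓
  (3,5) → (φ(3),φ(5)) = (4,5) ∈ E(G2) ✓
  (3,9) → (φ(3),φ(9)) = (4,7) ∈ E(G2) ✓
  (4,6) → (φ(4),φ(6)) = (0,2) ∈ E(G2) ✓
  (4,8) → (φ(4),φ(8)) = (0,1) ∈ E(G2) ✓
  (4,9) → (φ(4),φ(9)) = (0,7) ∈ E(G2) ✓
  (5,7) → (φ(5),φ(7)) = (3,5) ∈ E(G2) ✓
  (5,9) → (φ(5),φ(9)) = (5,7) ∈ E(G2) ✓
  (6,7) → (φ(6),φ(7)) = (2,3) ∈ E(G2) ✓
  (7,8) → (φ(7),φ(8)) = (1,3) ∈ E(G2) ✓
All 21 edges of G1 map to edges of G2, and |E(G1)| = |E(G2)| = 21, so φ is a bijection on edges as well as vertices. Hence G1 ≅ G2.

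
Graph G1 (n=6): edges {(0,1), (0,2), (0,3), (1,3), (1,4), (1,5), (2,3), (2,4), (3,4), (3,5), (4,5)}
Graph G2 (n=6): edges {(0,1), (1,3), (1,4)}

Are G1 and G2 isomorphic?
No, not isomorphic

The graphs are NOT isomorphic.

Connected components of G1: 1 component(s) with vertex sets [[0, 1, 2, 3, 4, 5]], sizes [6].
Connected components of G2: 3 component(s) with vertex sets [[2], [5], [0, 1, 3, 4]], sizes [1, 1, 4].
The number of connected components (and the multiset of component sizes) is an isomorphism invariant — an isomorphism maps each component of G1 bijectively onto a component of G2. Since G1 has 1 component(s) and G2 has 3, they cannot be isomorphic.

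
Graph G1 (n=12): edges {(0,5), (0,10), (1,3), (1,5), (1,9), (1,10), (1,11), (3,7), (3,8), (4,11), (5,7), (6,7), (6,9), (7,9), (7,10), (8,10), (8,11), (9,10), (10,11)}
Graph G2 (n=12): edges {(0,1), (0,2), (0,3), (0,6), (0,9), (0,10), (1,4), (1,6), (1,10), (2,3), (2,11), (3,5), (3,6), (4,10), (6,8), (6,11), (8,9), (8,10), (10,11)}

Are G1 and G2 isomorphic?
Yes, isomorphic

The graphs are isomorphic.
One valid mapping φ: V(G1) → V(G2): 0→9, 1→6, 2→7, 3→11, 4→5, 5→8, 6→4, 7→10, 8→2, 9→1, 10→0, 11→3

Verify φ preserves adjacency — for each edge of G1, its image is an edge of G2:
  (0,5) → (φ(0),φ(5)) = (8,9) ∈ E(G2) ✓
  (0,10) → (φ(0),φ(10)) = (0,9) ∈ E(G2) ✓
  (1,3) → (φ(1),φ(3)) = (6,11) ∈ E(G2) ✓
  (1,5) → (φ(1),φ(5)) = (6,8) ∈ E(G2) ✓
  (1,9) → (φ(1),φ(9)) = (1,6) ∈ E(G2) ✓
  (1,10) → (φ(1),φ(10)) = (0,6) ∈ E(G2) ✓
  (1,11) → (φ(1),φ(11)) = (3,6) ∈ E(G2) ✓
  (3,7) → (φ(3),φ(7)) = (10,11) ∈ E(G2) ✓
  (3,8) → (φ(3),φ(8)) = (2,11) ∈ E(G2) ✓
  (4,11) → (φ(4),φ(11)) = (3,5) ∈ E(G2) ✓
  (5,7) → (φ(5),φ(7)) = (8,10) ∈ E(G2) ✓
  (6,7) → (φ(6),φ(7)) = (4,10) ∈ E(G2) ✓
  (6,9) → (φ(6),φ(9)) = (1,4) ∈ E(G2) ✓
  (7,9) → (φ(7),φ(9)) = (1,10) ∈ E(G2) ✓
  (7,10) → (φ(7),φ(10)) = (0,10) ∈ E(G2) ✓
  (8,10) → (φ(8),φ(10)) = (0,2) ∈ E(G2) ✓
  (8,11) → (φ(8),φ(11)) = (2,3) ∈ E(G2) ✓
  (9,10) → (φ(9),φ(10)) = (0,1) ∈ E(G2) ✓
  (10,11) → (φ(10),φ(11)) = (0,3) ∈ E(G2) ✓
All 19 edges of G1 map to edges of G2, and |E(G1)| = |E(G2)| = 19, so φ is a bijection on edges as well as vertices. Hence G1 ≅ G2.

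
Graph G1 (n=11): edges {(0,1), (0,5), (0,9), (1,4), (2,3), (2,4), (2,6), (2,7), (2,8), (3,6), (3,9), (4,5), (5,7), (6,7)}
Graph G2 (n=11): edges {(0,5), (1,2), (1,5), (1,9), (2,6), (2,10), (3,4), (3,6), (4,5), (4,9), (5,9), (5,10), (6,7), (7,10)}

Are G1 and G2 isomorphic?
Yes, isomorphic

The graphs are isomorphic.
One valid mapping φ: V(G1) → V(G2): 0→6, 1→7, 2→5, 3→4, 4→10, 5→2, 6→9, 7→1, 8→0, 9→3, 10→8

Verify φ preserves adjacency — for each edge of G1, its image is an edge of G2:
  (0,1) → (φ(0),φ(1)) = (6,7) ∈ E(G2) ✓
  (0,5) → (φ(0),φ(5)) = (2,6) ∈ E(G2) ✓
  (0,9) → (φ(0),φ(9)) = (3,6) ∈ E(G2) ✓
  (1,4) → (φ(1),φ(4)) = (7,10) ∈ E(G2) ✓
  (2,3) → (φ(2),φ(3)) = (4,5) ∈ E(G2) ✓
  (2,4) → (φ(2),φ(4)) = (5,10) ∈ E(G2) ✓
  (2,6) → (φ(2),φ(6)) = (5,9) ∈ E(G2) ✓
  (2,7) → (φ(2),φ(7)) = (1,5) ∈ E(G2) ✓
  (2,8) → (φ(2),φ(8)) = (0,5) ∈ E(G2) ✓
  (3,6) → (φ(3),φ(6)) = (4,9) ∈ E(G2) ✓
  (3,9) → (φ(3),φ(9)) = (3,4) ∈ E(G2) ✓
  (4,5) → (φ(4),φ(5)) = (2,10) ∈ E(G2) ✓
  (5,7) → (φ(5),φ(7)) = (1,2) ∈ E(G2) ✓
  (6,7) → (φ(6),φ(7)) = (1,9) ∈ E(G2) ✓
All 14 edges of G1 map to edges of G2, and |E(G1)| = |E(G2)| = 14, so φ is a bijection on edges as well as vertices. Hence G1 ≅ G2.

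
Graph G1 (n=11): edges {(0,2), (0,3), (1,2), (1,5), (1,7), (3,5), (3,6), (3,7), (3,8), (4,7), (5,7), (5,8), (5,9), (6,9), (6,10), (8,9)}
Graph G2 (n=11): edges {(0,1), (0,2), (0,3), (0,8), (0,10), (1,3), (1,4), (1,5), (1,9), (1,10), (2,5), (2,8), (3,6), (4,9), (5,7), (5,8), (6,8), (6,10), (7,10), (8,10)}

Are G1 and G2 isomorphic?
No, not isomorphic

The graphs are NOT isomorphic.

Counting triangles (3-cliques): G1 has 4, G2 has 7.
Triangle count is an isomorphism invariant, so differing triangle counts rule out isomorphism.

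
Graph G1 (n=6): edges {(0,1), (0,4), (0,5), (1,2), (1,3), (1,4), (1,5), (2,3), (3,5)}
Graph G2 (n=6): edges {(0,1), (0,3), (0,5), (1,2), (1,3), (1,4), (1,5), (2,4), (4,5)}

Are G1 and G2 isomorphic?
Yes, isomorphic

The graphs are isomorphic.
One valid mapping φ: V(G1) → V(G2): 0→4, 1→1, 2→3, 3→0, 4→2, 5→5

Verify φ preserves adjacency — for each edge of G1, its image is an edge of G2:
  (0,1) → (φ(0),φ(1)) = (1,4) ∈ E(G2) ✓
  (0,4) → (φ(0),φ(4)) = (2,4) ∈ E(G2) ✓
  (0,5) → (φ(0),φ(5)) = (4,5) ∈ E(G2) ✓
  (1,2) → (φ(1),φ(2)) = (1,3) ∈ E(G2) ✓
  (1,3) → (φ(1),φ(3)) = (0,1) ∈ E(G2) ✓
  (1,4) → (φ(1),φ(4)) = (1,2) ∈ E(G2) ✓
  (1,5) → (φ(1),φ(5)) = (1,5) ∈ E(G2) ✓
  (2,3) → (φ(2),φ(3)) = (0,3) ∈ E(G2) ✓
  (3,5) → (φ(3),φ(5)) = (0,5) ∈ E(G2) ✓
All 9 edges of G1 map to edges of G2, and |E(G1)| = |E(G2)| = 9, so φ is a bijection on edges as well as vertices. Hence G1 ≅ G2.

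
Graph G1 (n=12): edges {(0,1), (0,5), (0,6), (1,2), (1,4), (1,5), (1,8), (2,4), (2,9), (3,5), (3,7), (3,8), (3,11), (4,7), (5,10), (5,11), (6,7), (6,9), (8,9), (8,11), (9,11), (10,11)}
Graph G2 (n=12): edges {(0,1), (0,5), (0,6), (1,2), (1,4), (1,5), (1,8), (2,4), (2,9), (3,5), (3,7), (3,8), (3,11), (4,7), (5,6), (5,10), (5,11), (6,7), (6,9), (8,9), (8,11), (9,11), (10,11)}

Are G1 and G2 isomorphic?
No, not isomorphic

The graphs are NOT isomorphic.

Counting edges: G1 has 22 edge(s); G2 has 23 edge(s).
Edge count is an isomorphism invariant (a bijection on vertices induces a bijection on edges), so differing edge counts rule out isomorphism.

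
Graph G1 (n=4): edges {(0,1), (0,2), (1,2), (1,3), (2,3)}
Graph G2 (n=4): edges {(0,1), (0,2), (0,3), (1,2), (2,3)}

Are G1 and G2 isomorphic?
Yes, isomorphic

The graphs are isomorphic.
One valid mapping φ: V(G1) → V(G2): 0→1, 1→2, 2→0, 3→3

Verify φ preserves adjacency — for each edge of G1, its image is an edge of G2:
  (0,1) → (φ(0),φ(1)) = (1,2) ∈ E(G2) ✓
  (0,2) → (φ(0),φ(2)) = (0,1) ∈ E(G2) ✓
  (1,2) → (φ(1),φ(2)) = (0,2) ∈ E(G2) ✓
  (1,3) → (φ(1),φ(3)) = (2,3) ∈ E(G2) ✓
  (2,3) → (φ(2),φ(3)) = (0,3) ∈ E(G2) ✓
All 5 edges of G1 map to edges of G2, and |E(G1)| = |E(G2)| = 5, so φ is a bijection on edges as well as vertices. Hence G1 ≅ G2.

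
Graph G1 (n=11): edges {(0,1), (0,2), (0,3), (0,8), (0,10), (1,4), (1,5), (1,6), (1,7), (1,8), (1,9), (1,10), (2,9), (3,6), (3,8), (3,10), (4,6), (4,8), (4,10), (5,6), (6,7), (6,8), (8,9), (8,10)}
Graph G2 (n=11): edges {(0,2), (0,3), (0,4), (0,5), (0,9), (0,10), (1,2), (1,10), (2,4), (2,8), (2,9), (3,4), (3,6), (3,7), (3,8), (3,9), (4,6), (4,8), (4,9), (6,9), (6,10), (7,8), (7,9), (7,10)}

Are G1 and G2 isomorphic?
No, not isomorphic

The graphs are NOT isomorphic.

Counting triangles (3-cliques): G1 has 17, G2 has 14.
Triangle count is an isomorphism invariant, so differing triangle counts rule out isomorphism.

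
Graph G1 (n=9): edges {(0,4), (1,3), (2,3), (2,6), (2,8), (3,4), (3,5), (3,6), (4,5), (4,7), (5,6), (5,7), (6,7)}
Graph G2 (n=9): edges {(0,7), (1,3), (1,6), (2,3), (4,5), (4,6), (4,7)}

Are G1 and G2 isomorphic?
No, not isomorphic

The graphs are NOT isomorphic.

Connected components of G1: 1 component(s) with vertex sets [[0, 1, 2, 3, 4, 5, 6, 7, 8]], sizes [9].
Connected components of G2: 2 component(s) with vertex sets [[8], [0, 1, 2, 3, 4, 5, 6, 7]], sizes [1, 8].
The number of connected components (and the multiset of component sizes) is an isomorphism invariant — an isomorphism maps each component of G1 bijectively onto a component of G2. Since G1 has 1 component(s) and G2 has 2, they cannot be isomorphic.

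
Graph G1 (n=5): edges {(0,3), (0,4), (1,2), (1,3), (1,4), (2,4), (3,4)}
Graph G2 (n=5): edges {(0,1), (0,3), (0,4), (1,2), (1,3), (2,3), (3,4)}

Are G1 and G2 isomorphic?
Yes, isomorphic

The graphs are isomorphic.
One valid mapping φ: V(G1) → V(G2): 0→2, 1→0, 2→4, 3→1, 4→3

Verify φ preserves adjacency — for each edge of G1, its image is an edge of G2:
  (0,3) → (φ(0),φ(3)) = (1,2) ∈ E(G2) ✓
  (0,4) → (φ(0),φ(4)) = (2,3) ∈ E(G2) ✓
  (1,2) → (φ(1),φ(2)) = (0,4) ∈ E(G2) ✓
  (1,3) → (φ(1),φ(3)) = (0,1) ∈ E(G2) ✓
  (1,4) → (φ(1),φ(4)) = (0,3) ∈ E(G2) ✓
  (2,4) → (φ(2),φ(4)) = (3,4) ∈ E(G2) ✓
  (3,4) → (φ(3),φ(4)) = (1,3) ∈ E(G2) ✓
All 7 edges of G1 map to edges of G2, and |E(G1)| = |E(G2)| = 7, so φ is a bijection on edges as well as vertices. Hence G1 ≅ G2.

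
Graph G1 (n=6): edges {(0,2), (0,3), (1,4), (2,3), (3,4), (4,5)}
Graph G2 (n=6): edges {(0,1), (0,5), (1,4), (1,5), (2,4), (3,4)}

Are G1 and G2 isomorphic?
Yes, isomorphic

The graphs are isomorphic.
One valid mapping φ: V(G1) → V(G2): 0→0, 1→3, 2→5, 3→1, 4→4, 5→2

Verify φ preserves adjacency — for each edge of G1, its image is an edge of G2:
  (0,2) → (φ(0),φ(2)) = (0,5) ∈ E(G2) ✓
  (0,3) → (φ(0),φ(3)) = (0,1) ∈ E(G2) ✓
  (1,4) → (φ(1),φ(4)) = (3,4) ∈ E(G2) ✓
  (2,3) → (φ(2),φ(3)) = (1,5) ∈ E(G2) ✓
  (3,4) → (φ(3),φ(4)) = (1,4) ∈ E(G2) ✓
  (4,5) → (φ(4),φ(5)) = (2,4) ∈ E(G2) ✓
All 6 edges of G1 map to edges of G2, and |E(G1)| = |E(G2)| = 6, so φ is a bijection on edges as well as vertices. Hence G1 ≅ G2.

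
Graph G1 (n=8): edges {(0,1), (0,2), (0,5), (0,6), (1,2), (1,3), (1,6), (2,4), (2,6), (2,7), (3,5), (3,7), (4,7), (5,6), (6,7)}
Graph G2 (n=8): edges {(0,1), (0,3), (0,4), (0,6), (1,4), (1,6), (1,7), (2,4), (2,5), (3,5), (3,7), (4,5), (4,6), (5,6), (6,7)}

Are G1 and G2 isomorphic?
Yes, isomorphic

The graphs are isomorphic.
One valid mapping φ: V(G1) → V(G2): 0→1, 1→0, 2→4, 3→3, 4→2, 5→7, 6→6, 7→5

Verify φ preserves adjacency — for each edge of G1, its image is an edge of G2:
  (0,1) → (φ(0),φ(1)) = (0,1) ∈ E(G2) ✓
  (0,2) → (φ(0),φ(2)) = (1,4) ∈ E(G2) ✓
  (0,5) → (φ(0),φ(5)) = (1,7) ∈ E(G2) ✓
  (0,6) → (φ(0),φ(6)) = (1,6) ∈ E(G2) ✓
  (1,2) → (φ(1),φ(2)) = (0,4) ∈ E(G2) ✓
  (1,3) → (φ(1),φ(3)) = (0,3) ∈ E(G2) ✓
  (1,6) → (φ(1),φ(6)) = (0,6) ∈ E(G2) ✓
  (2,4) → (φ(2),φ(4)) = (2,4) ∈ E(G2) ✓
  (2,6) → (φ(2),φ(6)) = (4,6) ∈ E(G2) ✓
  (2,7) → (φ(2),φ(7)) = (4,5) ∈ E(G2) ✓
  (3,5) → (φ(3),φ(5)) = (3,7) ∈ E(G2) ✓
  (3,7) → (φ(3),φ(7)) = (3,5) ∈ E(G2) ✓
  (4,7) → (φ(4),φ(7)) = (2,5) ∈ E(G2) ✓
  (5,6) → (φ(5),φ(6)) = (6,7) ∈ E(G2) ✓
  (6,7) → (φ(6),φ(7)) = (5,6) ∈ E(G2) ✓
All 15 edges of G1 map to edges of G2, and |E(G1)| = |E(G2)| = 15, so φ is a bijection on edges as well as vertices. Hence G1 ≅ G2.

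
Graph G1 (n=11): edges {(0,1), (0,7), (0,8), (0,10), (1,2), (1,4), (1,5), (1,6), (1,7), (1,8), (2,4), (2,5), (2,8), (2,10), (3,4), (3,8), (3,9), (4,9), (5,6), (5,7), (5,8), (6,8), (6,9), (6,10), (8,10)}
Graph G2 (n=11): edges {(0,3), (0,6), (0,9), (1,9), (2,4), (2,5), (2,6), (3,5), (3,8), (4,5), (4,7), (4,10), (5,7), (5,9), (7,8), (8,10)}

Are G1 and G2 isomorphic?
No, not isomorphic

The graphs are NOT isomorphic.

Counting triangles (3-cliques): G1 has 15, G2 has 2.
Triangle count is an isomorphism invariant, so differing triangle counts rule out isomorphism.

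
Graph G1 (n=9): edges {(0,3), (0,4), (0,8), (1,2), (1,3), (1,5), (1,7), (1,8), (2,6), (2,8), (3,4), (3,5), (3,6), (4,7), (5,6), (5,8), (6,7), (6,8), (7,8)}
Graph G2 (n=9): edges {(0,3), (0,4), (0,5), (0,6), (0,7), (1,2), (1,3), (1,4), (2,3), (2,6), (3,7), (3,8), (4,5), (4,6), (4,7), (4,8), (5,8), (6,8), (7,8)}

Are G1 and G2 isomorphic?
Yes, isomorphic

The graphs are isomorphic.
One valid mapping φ: V(G1) → V(G2): 0→1, 1→0, 2→5, 3→3, 4→2, 5→7, 6→8, 7→6, 8→4

Verify φ preserves adjacency — for each edge of G1, its image is an edge of G2:
  (0,3) → (φ(0),φ(3)) = (1,3) ∈ E(G2) ✓
  (0,4) → (φ(0),φ(4)) = (1,2) ∈ E(G2) ✓
  (0,8) → (φ(0),φ(8)) = (1,4) ∈ E(G2) ✓
  (1,2) → (φ(1),φ(2)) = (0,5) ∈ E(G2) ✓
  (1,3) → (φ(1),φ(3)) = (0,3) ∈ E(G2) ✓
  (1,5) → (φ(1),φ(5)) = (0,7) ∈ E(G2) ✓
  (1,7) → (φ(1),φ(7)) = (0,6) ∈ E(G2) ✓
  (1,8) → (φ(1),φ(8)) = (0,4) ∈ E(G2) ✓
  (2,6) → (φ(2),φ(6)) = (5,8) ∈ E(G2) ✓
  (2,8) → (φ(2),φ(8)) = (4,5) ∈ E(G2) ✓
  (3,4) → (φ(3),φ(4)) = (2,3) ∈ E(G2) ✓
  (3,5) → (φ(3),φ(5)) = (3,7) ∈ E(G2) ✓
  (3,6) → (φ(3),φ(6)) = (3,8) ∈ E(G2) ✓
  (4,7) → (φ(4),φ(7)) = (2,6) ∈ E(G2) ✓
  (5,6) → (φ(5),φ(6)) = (7,8) ∈ E(G2) ✓
  (5,8) → (φ(5),φ(8)) = (4,7) ∈ E(G2) ✓
  (6,7) → (φ(6),φ(7)) = (6,8) ∈ E(G2) ✓
  (6,8) → (φ(6),φ(8)) = (4,8) ∈ E(G2) ✓
  (7,8) → (φ(7),φ(8)) = (4,6) ∈ E(G2) ✓
All 19 edges of G1 map to edges of G2, and |E(G1)| = |E(G2)| = 19, so φ is a bijection on edges as well as vertices. Hence G1 ≅ G2.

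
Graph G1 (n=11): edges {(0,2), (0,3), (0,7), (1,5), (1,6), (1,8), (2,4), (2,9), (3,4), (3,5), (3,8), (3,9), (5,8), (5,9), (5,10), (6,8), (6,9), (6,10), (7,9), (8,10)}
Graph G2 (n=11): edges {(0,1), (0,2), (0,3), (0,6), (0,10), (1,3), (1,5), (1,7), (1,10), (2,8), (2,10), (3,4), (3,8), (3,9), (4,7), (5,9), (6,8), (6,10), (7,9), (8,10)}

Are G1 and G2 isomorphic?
Yes, isomorphic

The graphs are isomorphic.
One valid mapping φ: V(G1) → V(G2): 0→7, 1→2, 2→9, 3→1, 4→5, 5→0, 6→8, 7→4, 8→10, 9→3, 10→6

Verify φ preserves adjacency — for each edge of G1, its image is an edge of G2:
  (0,2) → (φ(0),φ(2)) = (7,9) ∈ E(G2) ✓
  (0,3) → (φ(0),φ(3)) = (1,7) ∈ E(G2) ✓
  (0,7) → (φ(0),φ(7)) = (4,7) ∈ E(G2) ✓
  (1,5) → (φ(1),φ(5)) = (0,2) ∈ E(G2) ✓
  (1,6) → (φ(1),φ(6)) = (2,8) ∈ E(G2) ✓
  (1,8) → (φ(1),φ(8)) = (2,10) ∈ E(G2) ✓
  (2,4) → (φ(2),φ(4)) = (5,9) ∈ E(G2) ✓
  (2,9) → (φ(2),φ(9)) = (3,9) ∈ E(G2) ✓
  (3,4) → (φ(3),φ(4)) = (1,5) ∈ E(G2) ✓
  (3,5) → (φ(3),φ(5)) = (0,1) ∈ E(G2) ✓
  (3,8) → (φ(3),φ(8)) = (1,10) ∈ E(G2) ✓
  (3,9) → (φ(3),φ(9)) = (1,3) ∈ E(G2) ✓
  (5,8) → (φ(5),φ(8)) = (0,10) ∈ E(G2) ✓
  (5,9) → (φ(5),φ(9)) = (0,3) ∈ E(G2) ✓
  (5,10) → (φ(5),φ(10)) = (0,6) ∈ E(G2) ✓
  (6,8) → (φ(6),φ(8)) = (8,10) ∈ E(G2) ✓
  (6,9) → (φ(6),φ(9)) = (3,8) ∈ E(G2) ✓
  (6,10) → (φ(6),φ(10)) = (6,8) ∈ E(G2) ✓
  (7,9) → (φ(7),φ(9)) = (3,4) ∈ E(G2) ✓
  (8,10) → (φ(8),φ(10)) = (6,10) ∈ E(G2) ✓
All 20 edges of G1 map to edges of G2, and |E(G1)| = |E(G2)| = 20, so φ is a bijection on edges as well as vertices. Hence G1 ≅ G2.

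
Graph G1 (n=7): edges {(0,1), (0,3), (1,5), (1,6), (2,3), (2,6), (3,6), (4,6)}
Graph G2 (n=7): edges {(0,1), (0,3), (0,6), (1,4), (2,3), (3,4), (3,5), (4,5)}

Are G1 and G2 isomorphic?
Yes, isomorphic

The graphs are isomorphic.
One valid mapping φ: V(G1) → V(G2): 0→1, 1→0, 2→5, 3→4, 4→2, 5→6, 6→3

Verify φ preserves adjacency — for each edge of G1, its image is an edge of G2:
  (0,1) → (φ(0),φ(1)) = (0,1) ∈ E(G2) ✓
  (0,3) → (φ(0),φ(3)) = (1,4) ∈ E(G2) ✓
  (1,5) → (φ(1),φ(5)) = (0,6) ∈ E(G2) ✓
  (1,6) → (φ(1),φ(6)) = (0,3) ∈ E(G2) ✓
  (2,3) → (φ(2),φ(3)) = (4,5) ∈ E(G2) ✓
  (2,6) → (φ(2),φ(6)) = (3,5) ∈ E(G2) ✓
  (3,6) → (φ(3),φ(6)) = (3,4) ∈ E(G2) ✓
  (4,6) → (φ(4),φ(6)) = (2,3) ∈ E(G2) ✓
All 8 edges of G1 map to edges of G2, and |E(G1)| = |E(G2)| = 8, so φ is a bijection on edges as well as vertices. Hence G1 ≅ G2.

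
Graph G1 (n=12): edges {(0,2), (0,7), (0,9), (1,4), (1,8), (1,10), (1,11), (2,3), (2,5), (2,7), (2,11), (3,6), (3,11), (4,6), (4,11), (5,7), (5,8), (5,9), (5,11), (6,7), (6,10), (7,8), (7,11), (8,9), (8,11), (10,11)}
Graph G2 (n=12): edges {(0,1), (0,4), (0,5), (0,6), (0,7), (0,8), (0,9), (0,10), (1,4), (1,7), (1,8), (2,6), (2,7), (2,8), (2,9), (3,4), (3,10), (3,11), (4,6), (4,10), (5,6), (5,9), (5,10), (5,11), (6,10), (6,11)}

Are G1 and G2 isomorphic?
Yes, isomorphic

The graphs are isomorphic.
One valid mapping φ: V(G1) → V(G2): 0→11, 1→1, 2→5, 3→9, 4→8, 5→10, 6→2, 7→6, 8→4, 9→3, 10→7, 11→0

Verify φ preserves adjacency — for each edge of G1, its image is an edge of G2:
  (0,2) → (φ(0),φ(2)) = (5,11) ∈ E(G2) ✓
  (0,7) → (φ(0),φ(7)) = (6,11) ∈ E(G2) ✓
  (0,9) → (φ(0),φ(9)) = (3,11) ∈ E(G2) ✓
  (1,4) → (φ(1),φ(4)) = (1,8) ∈ E(G2) ✓
  (1,8) → (φ(1),φ(8)) = (1,4) ∈ E(G2) ✓
  (1,10) → (φ(1),φ(10)) = (1,7) ∈ E(G2) ✓
  (1,11) → (φ(1),φ(11)) = (0,1) ∈ E(G2) ✓
  (2,3) → (φ(2),φ(3)) = (5,9) ∈ E(G2) ✓
  (2,5) → (φ(2),φ(5)) = (5,10) ∈ E(G2) ✓
  (2,7) → (φ(2),φ(7)) = (5,6) ∈ E(G2) ✓
  (2,11) → (φ(2),φ(11)) = (0,5) ∈ E(G2) ✓
  (3,6) → (φ(3),φ(6)) = (2,9) ∈ E(G2) ✓
  (3,11) → (φ(3),φ(11)) = (0,9) ∈ E(G2) ✓
  (4,6) → (φ(4),φ(6)) = (2,8) ∈ E(G2) ✓
  (4,11) → (φ(4),φ(11)) = (0,8) ∈ E(G2) ✓
  (5,7) → (φ(5),φ(7)) = (6,10) ∈ E(G2) ✓
  (5,8) → (φ(5),φ(8)) = (4,10) ∈ E(G2) ✓
  (5,9) → (φ(5),φ(9)) = (3,10) ∈ E(G2) ✓
  (5,11) → (φ(5),φ(11)) = (0,10) ∈ E(G2) ✓
  (6,7) → (φ(6),φ(7)) = (2,6) ∈ E(G2) ✓
  (6,10) → (φ(6),φ(10)) = (2,7) ∈ E(G2) ✓
  (7,8) → (φ(7),φ(8)) = (4,6) ∈ E(G2) ✓
  (7,11) → (φ(7),φ(11)) = (0,6) ∈ E(G2) ✓
  (8,9) → (φ(8),φ(9)) = (3,4) ∈ E(G2) ✓
  (8,11) → (φ(8),φ(11)) = (0,4) ∈ E(G2) ✓
  (10,11) → (φ(10),φ(11)) = (0,7) ∈ E(G2) ✓
All 26 edges of G1 map to edges of G2, and |E(G1)| = |E(G2)| = 26, so φ is a bijection on edges as well as vertices. Hence G1 ≅ G2.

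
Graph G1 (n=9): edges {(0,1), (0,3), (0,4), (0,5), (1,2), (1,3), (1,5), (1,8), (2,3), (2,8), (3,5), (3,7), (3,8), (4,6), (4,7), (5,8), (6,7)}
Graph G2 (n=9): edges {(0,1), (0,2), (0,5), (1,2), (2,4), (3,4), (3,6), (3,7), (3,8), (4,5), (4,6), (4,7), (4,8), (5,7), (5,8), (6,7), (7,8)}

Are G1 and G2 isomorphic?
Yes, isomorphic

The graphs are isomorphic.
One valid mapping φ: V(G1) → V(G2): 0→5, 1→7, 2→6, 3→4, 4→0, 5→8, 6→1, 7→2, 8→3

Verify φ preserves adjacency — for each edge of G1, its image is an edge of G2:
  (0,1) → (φ(0),φ(1)) = (5,7) ∈ E(G2) ✓
  (0,3) → (φ(0),φ(3)) = (4,5) ∈ E(G2) ✓
  (0,4) → (φ(0),φ(4)) = (0,5) ∈ E(G2) ✓
  (0,5) → (φ(0),φ(5)) = (5,8) ∈ E(G2) ✓
  (1,2) → (φ(1),φ(2)) = (6,7) ∈ E(G2) ✓
  (1,3) → (φ(1),φ(3)) = (4,7) ∈ E(G2) ✓
  (1,5) → (φ(1),φ(5)) = (7,8) ∈ E(G2) ✓
  (1,8) → (φ(1),φ(8)) = (3,7) ∈ E(G2) ✓
  (2,3) → (φ(2),φ(3)) = (4,6) ∈ E(G2) ✓
  (2,8) → (φ(2),φ(8)) = (3,6) ∈ E(G2) ✓
  (3,5) → (φ(3),φ(5)) = (4,8) ∈ E(G2) ✓
  (3,7) → (φ(3),φ(7)) = (2,4) ∈ E(G2) ✓
  (3,8) → (φ(3),φ(8)) = (3,4) ∈ E(G2) ✓
  (4,6) → (φ(4),φ(6)) = (0,1) ∈ E(G2) ✓
  (4,7) → (φ(4),φ(7)) = (0,2) ∈ E(G2) ✓
  (5,8) → (φ(5),φ(8)) = (3,8) ∈ E(G2) ✓
  (6,7) → (φ(6),φ(7)) = (1,2) ∈ E(G2) ✓
All 17 edges of G1 map to edges of G2, and |E(G1)| = |E(G2)| = 17, so φ is a bijection on edges as well as vertices. Hence G1 ≅ G2.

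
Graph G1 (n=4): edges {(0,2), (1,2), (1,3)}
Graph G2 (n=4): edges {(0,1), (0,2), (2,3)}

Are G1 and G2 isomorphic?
Yes, isomorphic

The graphs are isomorphic.
One valid mapping φ: V(G1) → V(G2): 0→3, 1→0, 2→2, 3→1

Verify φ preserves adjacency — for each edge of G1, its image is an edge of G2:
  (0,2) → (φ(0),φ(2)) = (2,3) ∈ E(G2) ✓
  (1,2) → (φ(1),φ(2)) = (0,2) ∈ E(G2) ✓
  (1,3) → (φ(1),φ(3)) = (0,1) ∈ E(G2) ✓
All 3 edges of G1 map to edges of G2, and |E(G1)| = |E(G2)| = 3, so φ is a bijection on edges as well as vertices. Hence G1 ≅ G2.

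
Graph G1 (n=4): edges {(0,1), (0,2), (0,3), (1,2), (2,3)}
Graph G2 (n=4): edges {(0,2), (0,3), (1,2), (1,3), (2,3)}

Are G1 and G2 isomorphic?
Yes, isomorphic

The graphs are isomorphic.
One valid mapping φ: V(G1) → V(G2): 0→2, 1→0, 2→3, 3→1

Verify φ preserves adjacency — for each edge of G1, its image is an edge of G2:
  (0,1) → (φ(0),φ(1)) = (0,2) ∈ E(G2) ✓
  (0,2) → (φ(0),φ(2)) = (2,3) ∈ E(G2) ✓
  (0,3) → (φ(0),φ(3)) = (1,2) ∈ E(G2) ✓
  (1,2) → (φ(1),φ(2)) = (0,3) ∈ E(G2) ✓
  (2,3) → (φ(2),φ(3)) = (1,3) ∈ E(G2) ✓
All 5 edges of G1 map to edges of G2, and |E(G1)| = |E(G2)| = 5, so φ is a bijection on edges as well as vertices. Hence G1 ≅ G2.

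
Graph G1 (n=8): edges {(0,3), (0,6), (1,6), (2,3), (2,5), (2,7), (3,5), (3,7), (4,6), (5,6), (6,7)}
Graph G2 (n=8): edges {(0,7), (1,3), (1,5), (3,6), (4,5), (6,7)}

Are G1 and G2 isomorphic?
No, not isomorphic

The graphs are NOT isomorphic.

Counting triangles (3-cliques): G1 has 2, G2 has 0.
Triangle count is an isomorphism invariant, so differing triangle counts rule out isomorphism.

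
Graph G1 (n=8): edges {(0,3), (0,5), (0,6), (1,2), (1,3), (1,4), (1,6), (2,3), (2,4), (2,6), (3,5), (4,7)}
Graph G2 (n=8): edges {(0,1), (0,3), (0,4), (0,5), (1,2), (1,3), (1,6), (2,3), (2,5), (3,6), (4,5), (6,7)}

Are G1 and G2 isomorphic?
Yes, isomorphic

The graphs are isomorphic.
One valid mapping φ: V(G1) → V(G2): 0→5, 1→1, 2→3, 3→0, 4→6, 5→4, 6→2, 7→7

Verify φ preserves adjacency — for each edge of G1, its image is an edge of G2:
  (0,3) → (φ(0),φ(3)) = (0,5) ∈ E(G2) ✓
  (0,5) → (φ(0),φ(5)) = (4,5) ∈ E(G2) ✓
  (0,6) → (φ(0),φ(6)) = (2,5) ∈ E(G2) ✓
  (1,2) → (φ(1),φ(2)) = (1,3) ∈ E(G2) ✓
  (1,3) → (φ(1),φ(3)) = (0,1) ∈ E(G2) ✓
  (1,4) → (φ(1),φ(4)) = (1,6) ∈ E(G2) ✓
  (1,6) → (φ(1),φ(6)) = (1,2) ∈ E(G2) ✓
  (2,3) → (φ(2),φ(3)) = (0,3) ∈ E(G2) ✓
  (2,4) → (φ(2),φ(4)) = (3,6) ∈ E(G2) ✓
  (2,6) → (φ(2),φ(6)) = (2,3) ∈ E(G2) ✓
  (3,5) → (φ(3),φ(5)) = (0,4) ∈ E(G2) ✓
  (4,7) → (φ(4),φ(7)) = (6,7) ∈ E(G2) ✓
All 12 edges of G1 map to edges of G2, and |E(G1)| = |E(G2)| = 12, so φ is a bijection on edges as well as vertices. Hence G1 ≅ G2.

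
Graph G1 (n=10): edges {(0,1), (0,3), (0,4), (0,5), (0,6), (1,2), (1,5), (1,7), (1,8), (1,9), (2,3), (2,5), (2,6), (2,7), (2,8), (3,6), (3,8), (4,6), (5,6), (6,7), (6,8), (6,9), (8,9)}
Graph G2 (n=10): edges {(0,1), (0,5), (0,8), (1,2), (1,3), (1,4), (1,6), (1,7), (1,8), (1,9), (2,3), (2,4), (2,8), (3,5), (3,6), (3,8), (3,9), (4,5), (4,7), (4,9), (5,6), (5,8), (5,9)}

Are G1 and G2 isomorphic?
Yes, isomorphic

The graphs are isomorphic.
One valid mapping φ: V(G1) → V(G2): 0→4, 1→5, 2→3, 3→2, 4→7, 5→9, 6→1, 7→6, 8→8, 9→0

Verify φ preserves adjacency — for each edge of G1, its image is an edge of G2:
  (0,1) → (φ(0),φ(1)) = (4,5) ∈ E(G2) ✓
  (0,3) → (φ(0),φ(3)) = (2,4) ∈ E(G2) ✓
  (0,4) → (φ(0),φ(4)) = (4,7) ∈ E(G2) ✓
  (0,5) → (φ(0),φ(5)) = (4,9) ∈ E(G2) ✓
  (0,6) → (φ(0),φ(6)) = (1,4) ∈ E(G2) ✓
  (1,2) → (φ(1),φ(2)) = (3,5) ∈ E(G2) ✓
  (1,5) → (φ(1),φ(5)) = (5,9) ∈ E(G2) ✓
  (1,7) → (φ(1),φ(7)) = (5,6) ∈ E(G2) ✓
  (1,8) → (φ(1),φ(8)) = (5,8) ∈ E(G2) ✓
  (1,9) → (φ(1),φ(9)) = (0,5) ∈ E(G2) ✓
  (2,3) → (φ(2),φ(3)) = (2,3) ∈ E(G2) ✓
  (2,5) → (φ(2),φ(5)) = (3,9) ∈ E(G2) ✓
  (2,6) → (φ(2),φ(6)) = (1,3) ∈ E(G2) ✓
  (2,7) → (φ(2),φ(7)) = (3,6) ∈ E(G2) ✓
  (2,8) → (φ(2),φ(8)) = (3,8) ∈ E(G2) ✓
  (3,6) → (φ(3),φ(6)) = (1,2) ∈ E(G2) ✓
  (3,8) → (φ(3),φ(8)) = (2,8) ∈ E(G2) ✓
  (4,6) → (φ(4),φ(6)) = (1,7) ∈ E(G2) ✓
  (5,6) → (φ(5),φ(6)) = (1,9) ∈ E(G2) ✓
  (6,7) → (φ(6),φ(7)) = (1,6) ∈ E(G2) ✓
  (6,8) → (φ(6),φ(8)) = (1,8) ∈ E(G2) ✓
  (6,9) → (φ(6),φ(9)) = (0,1) ∈ E(G2) ✓
  (8,9) → (φ(8),φ(9)) = (0,8) ∈ E(G2) ✓
All 23 edges of G1 map to edges of G2, and |E(G1)| = |E(G2)| = 23, so φ is a bijection on edges as well as vertices. Hence G1 ≅ G2.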